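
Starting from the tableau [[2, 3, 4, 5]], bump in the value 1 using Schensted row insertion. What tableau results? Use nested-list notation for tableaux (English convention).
In row 1, 1 replaces 2 (the leftmost entry greater than 1); 2 is bumped to row 2. 2 starts a new row 2. The new tableau is [[1, 3, 4, 5], [2]].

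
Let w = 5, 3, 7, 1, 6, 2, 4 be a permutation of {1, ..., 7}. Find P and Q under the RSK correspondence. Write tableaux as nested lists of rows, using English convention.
P = [[1, 2, 4], [3, 6], [5, 7]], Q = [[1, 3, 7], [2, 5], [4, 6]]

Insert each entry of the permutation into P by Schensted row insertion, recording in Q the position of each new cell.

Insert 5: appended to row 1. P = [[5]].
Insert 3: 3 bumps 5 from row 1; 5 starts row 2. P = [[3], [5]].
Insert 7: appended to row 1. P = [[3, 7], [5]].
Insert 1: 1 bumps 3 from row 1; 3 bumps 5 from row 2; 5 starts row 3. P = [[1, 7], [3], [5]].
Insert 6: 6 bumps 7 from row 1; 7 appends to row 2. P = [[1, 6], [3, 7], [5]].
Insert 2: 2 bumps 6 from row 1; 6 bumps 7 from row 2; 7 appends to row 3. P = [[1, 2], [3, 6], [5, 7]].
Insert 4: appended to row 1. P = [[1, 2, 4], [3, 6], [5, 7]].

So P = [[1, 2, 4], [3, 6], [5, 7]], Q = [[1, 3, 7], [2, 5], [4, 6]].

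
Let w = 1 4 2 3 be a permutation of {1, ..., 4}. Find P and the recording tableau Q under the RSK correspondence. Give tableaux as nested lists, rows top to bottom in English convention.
P = [[1, 2, 3], [4]], Q = [[1, 2, 4], [3]]

Insert each entry of the permutation into P by Schensted row insertion, recording in Q the position of each new cell.

After inserting 1: P = [[1]].
After inserting 4: P = [[1, 4]].
After inserting 2: P = [[1, 2], [4]].
After inserting 3: P = [[1, 2, 3], [4]].

So P = [[1, 2, 3], [4]], Q = [[1, 2, 4], [3]].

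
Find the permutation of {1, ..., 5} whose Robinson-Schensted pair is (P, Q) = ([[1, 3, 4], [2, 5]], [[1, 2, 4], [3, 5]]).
Reverse the RSK construction: for i from n down to 1, find the cell of Q containing i, remove the entry at that cell from P, and reverse-bump it up through P; the value ejected from row 1 is w(i).

Step i=5: Q has 5 at row 2, column 2; remove 5 from row 2 of P and reverse-bump: 5 enters row 1 and ejects 4. So w(5) = 4. P is now [[1, 3, 5], [2]].
Step i=4: Q has 4 at row 1, column 3; remove that cell from P, ejecting 5. So w(4) = 5. P is now [[1, 3], [2]].
Step i=3: Q has 3 at row 2, column 1; remove 2 from row 2 of P and reverse-bump: 2 enters row 1 and ejects 1. So w(3) = 1. P is now [[2, 3]].
Step i=2: Q has 2 at row 1, column 2; remove that cell from P, ejecting 3. So w(2) = 3. P is now [[2]].
Step i=1: Q has 1 at row 1, column 1; remove that cell from P, ejecting 2. So w(1) = 2. P is now [].

So w = 2 3 1 5 4.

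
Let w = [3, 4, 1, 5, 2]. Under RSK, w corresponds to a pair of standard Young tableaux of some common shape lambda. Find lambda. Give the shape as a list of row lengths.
[3, 2]

Row-insert each entry into an empty tableau.

After inserting 3: P = [[3]].
After inserting 4: P = [[3, 4]].
After inserting 1: P = [[1, 4], [3]].
After inserting 5: P = [[1, 4, 5], [3]].
After inserting 2: P = [[1, 2, 5], [3, 4]].

The final insertion tableau P = [[1, 2, 5], [3, 4]] has shape [3, 2].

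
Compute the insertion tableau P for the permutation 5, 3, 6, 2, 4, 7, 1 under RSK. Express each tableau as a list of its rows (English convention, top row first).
P = [[1, 4, 7], [2, 6], [3], [5]]

Insert 5: appended to row 1. P = [[5]].
Insert 3: 3 bumps 5 from row 1; 5 starts row 2. P = [[3], [5]].
Insert 6: appended to row 1. P = [[3, 6], [5]].
Insert 2: 2 bumps 3 from row 1; 3 bumps 5 from row 2; 5 starts row 3. P = [[2, 6], [3], [5]].
Insert 4: 4 bumps 6 from row 1; 6 appends to row 2. P = [[2, 4], [3, 6], [5]].
Insert 7: appended to row 1. P = [[2, 4, 7], [3, 6], [5]].
Insert 1: 1 bumps 2 from row 1; 2 bumps 3 from row 2; 3 bumps 5 from row 3; 5 starts row 4. P = [[1, 4, 7], [2, 6], [3], [5]].

So P = [[1, 4, 7], [2, 6], [3], [5]].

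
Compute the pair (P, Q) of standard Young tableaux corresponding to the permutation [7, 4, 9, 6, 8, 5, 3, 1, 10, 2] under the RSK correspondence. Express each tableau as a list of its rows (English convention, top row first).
P = [[1, 2, 8, 10], [3, 5], [4, 9], [6], [7]], Q = [[1, 3, 5, 9], [2, 4], [6, 10], [7], [8]]

Insert each entry of the permutation into P by Schensted row insertion, recording in Q the position of each new cell.

Insert 7: appended to row 1. P = [[7]], Q = [[1]].
Insert 4: 4 bumps 7 from row 1; 7 starts row 2. P = [[4], [7]], Q = [[1], [2]].
Insert 9: appended to row 1. P = [[4, 9], [7]], Q = [[1, 3], [2]].
Insert 6: 6 bumps 9 from row 1; 9 appends to row 2. P = [[4, 6], [7, 9]], Q = [[1, 3], [2, 4]].
Insert 8: appended to row 1. P = [[4, 6, 8], [7, 9]], Q = [[1, 3, 5], [2, 4]].
Insert 5: 5 bumps 6 from row 1; 6 bumps 7 from row 2; 7 starts row 3. P = [[4, 5, 8], [6, 9], [7]], Q = [[1, 3, 5], [2, 4], [6]].
Insert 3: 3 bumps 4 from row 1; 4 bumps 6 from row 2; 6 bumps 7 from row 3; 7 starts row 4. P = [[3, 5, 8], [4, 9], [6], [7]], Q = [[1, 3, 5], [2, 4], [6], [7]].
Insert 1: 1 bumps 3 from row 1; 3 bumps 4 from row 2; 4 bumps 6 from row 3; 6 bumps 7 from row 4; 7 starts row 5. P = [[1, 5, 8], [3, 9], [4], [6], [7]], Q = [[1, 3, 5], [2, 4], [6], [7], [8]].
Insert 10: appended to row 1. P = [[1, 5, 8, 10], [3, 9], [4], [6], [7]], Q = [[1, 3, 5, 9], [2, 4], [6], [7], [8]].
Insert 2: 2 bumps 5 from row 1; 5 bumps 9 from row 2; 9 appends to row 3. P = [[1, 2, 8, 10], [3, 5], [4, 9], [6], [7]], Q = [[1, 3, 5, 9], [2, 4], [6, 10], [7], [8]].

So P = [[1, 2, 8, 10], [3, 5], [4, 9], [6], [7]], Q = [[1, 3, 5, 9], [2, 4], [6, 10], [7], [8]].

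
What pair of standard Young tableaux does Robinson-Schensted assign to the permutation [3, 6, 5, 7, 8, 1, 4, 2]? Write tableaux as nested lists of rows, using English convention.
Insert each entry of the permutation into P by Schensted row insertion, recording in Q the position of each new cell.

After inserting 3: P = [[3]].
After inserting 6: P = [[3, 6]].
After inserting 5: P = [[3, 5], [6]].
After inserting 7: P = [[3, 5, 7], [6]].
After inserting 8: P = [[3, 5, 7, 8], [6]].
After inserting 1: P = [[1, 5, 7, 8], [3], [6]].
After inserting 4: P = [[1, 4, 7, 8], [3, 5], [6]].
After inserting 2: P = [[1, 2, 7, 8], [3, 4], [5], [6]].

So P = [[1, 2, 7, 8], [3, 4], [5], [6]], Q = [[1, 2, 4, 5], [3, 7], [6], [8]].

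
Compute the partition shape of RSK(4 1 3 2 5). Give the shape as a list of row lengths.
RSK row insertion gives P = [[1, 2, 5], [3], [4]], which has shape [3, 1, 1].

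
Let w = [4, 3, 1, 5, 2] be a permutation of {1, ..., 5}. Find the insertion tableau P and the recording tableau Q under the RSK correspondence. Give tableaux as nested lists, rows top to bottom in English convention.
P = [[1, 2], [3, 5], [4]], Q = [[1, 4], [2, 5], [3]]

Insert each entry of the permutation into P by Schensted row insertion, recording in Q the position of each new cell.

Insert 4: appended to row 1. P = [[4]].
Insert 3: 3 bumps 4 from row 1; 4 starts row 2. P = [[3], [4]].
Insert 1: 1 bumps 3 from row 1; 3 bumps 4 from row 2; 4 starts row 3. P = [[1], [3], [4]].
Insert 5: appended to row 1. P = [[1, 5], [3], [4]].
Insert 2: 2 bumps 5 from row 1; 5 appends to row 2. P = [[1, 2], [3, 5], [4]].

So P = [[1, 2], [3, 5], [4]], Q = [[1, 4], [2, 5], [3]].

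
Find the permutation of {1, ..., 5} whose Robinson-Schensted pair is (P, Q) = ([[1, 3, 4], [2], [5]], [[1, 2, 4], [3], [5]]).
2 5 3 4 1

Reverse the RSK construction: for i from n down to 1, find the cell of Q containing i, remove the entry at that cell from P, and reverse-bump it up through P; the value ejected from row 1 is w(i).

Step i=5: Q has 5 at row 3, column 1; remove 5 from row 3 of P and reverse-bump: 5 enters row 2 and ejects 2; 2 enters row 1 and ejects 1. So w(5) = 1. P is now [[2, 3, 4], [5]].
Step i=4: Q has 4 at row 1, column 3; remove that cell from P, ejecting 4. So w(4) = 4. P is now [[2, 3], [5]].
Step i=3: Q has 3 at row 2, column 1; remove 5 from row 2 of P and reverse-bump: 5 enters row 1 and ejects 3. So w(3) = 3. P is now [[2, 5]].
Step i=2: Q has 2 at row 1, column 2; remove that cell from P, ejecting 5. So w(2) = 5. P is now [[2]].
Step i=1: Q has 1 at row 1, column 1; remove that cell from P, ejecting 2. So w(1) = 2. P is now [].

So w = 2 5 3 4 1.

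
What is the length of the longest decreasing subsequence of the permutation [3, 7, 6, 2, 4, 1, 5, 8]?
4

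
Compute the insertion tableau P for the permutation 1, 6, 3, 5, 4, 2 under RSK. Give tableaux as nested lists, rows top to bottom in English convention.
P = [[1, 2, 4], [3], [5], [6]]

Insert 1: appended to row 1. P = [[1]].
Insert 6: appended to row 1. P = [[1, 6]].
Insert 3: 3 bumps 6 from row 1; 6 starts row 2. P = [[1, 3], [6]].
Insert 5: appended to row 1. P = [[1, 3, 5], [6]].
Insert 4: 4 bumps 5 from row 1; 5 bumps 6 from row 2; 6 starts row 3. P = [[1, 3, 4], [5], [6]].
Insert 2: 2 bumps 3 from row 1; 3 bumps 5 from row 2; 5 bumps 6 from row 3; 6 starts row 4. P = [[1, 2, 4], [3], [5], [6]].

So P = [[1, 2, 4], [3], [5], [6]].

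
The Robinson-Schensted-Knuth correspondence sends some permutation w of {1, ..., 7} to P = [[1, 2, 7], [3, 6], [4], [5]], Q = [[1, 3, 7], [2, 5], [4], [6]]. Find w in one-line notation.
5 4 6 1 3 2 7

Reverse the RSK construction: for i from n down to 1, find the cell of Q containing i, remove the entry at that cell from P, and reverse-bump it up through P; the value ejected from row 1 is w(i).

Step i=7: Q has 7 at row 1, column 3; remove that cell from P, ejecting 7. So w(7) = 7. P is now [[1, 2], [3, 6], [4], [5]].
Step i=6: Q has 6 at row 4, column 1; remove 5 from row 4 of P and reverse-bump: 5 enters row 3 and ejects 4; 4 enters row 2 and ejects 3; 3 enters row 1 and ejects 2. So w(6) = 2. P is now [[1, 3], [4, 6], [5]].
Step i=5: Q has 5 at row 2, column 2; remove 6 from row 2 of P and reverse-bump: 6 enters row 1 and ejects 3. So w(5) = 3. P is now [[1, 6], [4], [5]].
Step i=4: Q has 4 at row 3, column 1; remove 5 from row 3 of P and reverse-bump: 5 enters row 2 and ejects 4; 4 enters row 1 and ejects 1. So w(4) = 1. P is now [[4, 6], [5]].
Step i=3: Q has 3 at row 1, column 2; remove that cell from P, ejecting 6. So w(3) = 6. P is now [[4], [5]].
Step i=2: Q has 2 at row 2, column 1; remove 5 from row 2 of P and reverse-bump: 5 enters row 1 and ejects 4. So w(2) = 4. P is now [[5]].
Step i=1: Q has 1 at row 1, column 1; remove that cell from P, ejecting 5. So w(1) = 5. P is now [].

So w = 5 4 6 1 3 2 7.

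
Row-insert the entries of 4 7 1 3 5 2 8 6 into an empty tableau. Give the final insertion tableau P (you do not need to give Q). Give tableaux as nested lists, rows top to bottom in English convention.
P = [[1, 2, 5, 6], [3, 7, 8], [4]]

Insert 4: appended to row 1. P = [[4]].
Insert 7: appended to row 1. P = [[4, 7]].
Insert 1: 1 bumps 4 from row 1; 4 starts row 2. P = [[1, 7], [4]].
Insert 3: 3 bumps 7 from row 1; 7 appends to row 2. P = [[1, 3], [4, 7]].
Insert 5: appended to row 1. P = [[1, 3, 5], [4, 7]].
Insert 2: 2 bumps 3 from row 1; 3 bumps 4 from row 2; 4 starts row 3. P = [[1, 2, 5], [3, 7], [4]].
Insert 8: appended to row 1. P = [[1, 2, 5, 8], [3, 7], [4]].
Insert 6: 6 bumps 8 from row 1; 8 appends to row 2. P = [[1, 2, 5, 6], [3, 7, 8], [4]].

So P = [[1, 2, 5, 6], [3, 7, 8], [4]].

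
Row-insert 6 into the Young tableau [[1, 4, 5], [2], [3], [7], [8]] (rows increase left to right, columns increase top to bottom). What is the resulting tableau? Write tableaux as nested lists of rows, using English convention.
6 is larger than every entry of row 1, so it is appended to row 1. The new tableau is [[1, 4, 5, 6], [2], [3], [7], [8]].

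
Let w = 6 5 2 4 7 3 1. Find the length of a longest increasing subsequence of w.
3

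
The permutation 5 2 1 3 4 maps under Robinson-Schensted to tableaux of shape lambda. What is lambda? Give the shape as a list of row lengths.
Row-insert each entry into an empty tableau.

After inserting 5: P = [[5]].
After inserting 2: P = [[2], [5]].
After inserting 1: P = [[1], [2], [5]].
After inserting 3: P = [[1, 3], [2], [5]].
After inserting 4: P = [[1, 3, 4], [2], [5]].

The final insertion tableau P = [[1, 3, 4], [2], [5]] has shape [3, 1, 1].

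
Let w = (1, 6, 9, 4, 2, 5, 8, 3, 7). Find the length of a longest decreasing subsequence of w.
3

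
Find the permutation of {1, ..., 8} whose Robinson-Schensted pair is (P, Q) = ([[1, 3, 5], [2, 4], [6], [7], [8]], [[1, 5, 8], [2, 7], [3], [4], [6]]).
8 7 6 2 4 1 3 5

Reverse the RSK construction: for i from n down to 1, find the cell of Q containing i, remove the entry at that cell from P, and reverse-bump it up through P; the value ejected from row 1 is w(i).

Step i=8: Q has 8 at row 1, column 3; remove that cell from P, ejecting 5. So w(8) = 5. P is now [[1, 3], [2, 4], [6], [7], [8]].
Step i=7: Q has 7 at row 2, column 2; remove 4 from row 2 of P and reverse-bump: 4 enters row 1 and ejects 3. So w(7) = 3. P is now [[1, 4], [2], [6], [7], [8]].
Step i=6: Q has 6 at row 5, column 1; remove 8 from row 5 of P and reverse-bump: 8 enters row 4 and ejects 7; 7 enters row 3 and ejects 6; 6 enters row 2 and ejects 2; 2 enters row 1 and ejects 1. So w(6) = 1. P is now [[2, 4], [6], [7], [8]].
Step i=5: Q has 5 at row 1, column 2; remove that cell from P, ejecting 4. So w(5) = 4. P is now [[2], [6], [7], [8]].
Step i=4: Q has 4 at row 4, column 1; remove 8 from row 4 of P and reverse-bump: 8 enters row 3 and ejects 7; 7 enters row 2 and ejects 6; 6 enters row 1 and ejects 2. So w(4) = 2. P is now [[6], [7], [8]].
Step i=3: Q has 3 at row 3, column 1; remove 8 from row 3 of P and reverse-bump: 8 enters row 2 and ejects 7; 7 enters row 1 and ejects 6. So w(3) = 6. P is now [[7], [8]].
Step i=2: Q has 2 at row 2, column 1; remove 8 from row 2 of P and reverse-bump: 8 enters row 1 and ejects 7. So w(2) = 7. P is now [[8]].
Step i=1: Q has 1 at row 1, column 1; remove that cell from P, ejecting 8. So w(1) = 8. P is now [].

So w = 8 7 6 2 4 1 3 5.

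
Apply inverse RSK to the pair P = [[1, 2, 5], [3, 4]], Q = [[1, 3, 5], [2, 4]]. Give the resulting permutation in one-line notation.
Reverse the RSK construction: for i from n down to 1, find the cell of Q containing i, remove the entry at that cell from P, and reverse-bump it up through P; the value ejected from row 1 is w(i).

Step i=5: Q has 5 at row 1, column 3; remove that cell from P, ejecting 5. So w(5) = 5. P is now [[1, 2], [3, 4]].
Step i=4: Q has 4 at row 2, column 2; remove 4 from row 2 of P and reverse-bump: 4 enters row 1 and ejects 2. So w(4) = 2. P is now [[1, 4], [3]].
Step i=3: Q has 3 at row 1, column 2; remove that cell from P, ejecting 4. So w(3) = 4. P is now [[1], [3]].
Step i=2: Q has 2 at row 2, column 1; remove 3 from row 2 of P and reverse-bump: 3 enters row 1 and ejects 1. So w(2) = 1. P is now [[3]].
Step i=1: Q has 1 at row 1, column 1; remove that cell from P, ejecting 3. So w(1) = 3. P is now [].

So w = 3 1 4 2 5.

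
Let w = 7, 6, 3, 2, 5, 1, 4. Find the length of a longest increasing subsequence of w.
2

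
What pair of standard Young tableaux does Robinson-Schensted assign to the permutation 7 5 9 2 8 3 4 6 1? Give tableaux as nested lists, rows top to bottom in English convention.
Insert each entry of the permutation into P by Schensted row insertion, recording in Q the position of each new cell.

Insert 7: appended to row 1. P = [[7]].
Insert 5: 5 bumps 7 from row 1; 7 starts row 2. P = [[5], [7]].
Insert 9: appended to row 1. P = [[5, 9], [7]].
Insert 2: 2 bumps 5 from row 1; 5 bumps 7 from row 2; 7 starts row 3. P = [[2, 9], [5], [7]].
Insert 8: 8 bumps 9 from row 1; 9 appends to row 2. P = [[2, 8], [5, 9], [7]].
Insert 3: 3 bumps 8 from row 1; 8 bumps 9 from row 2; 9 appends to row 3. P = [[2, 3], [5, 8], [7, 9]].
Insert 4: appended to row 1. P = [[2, 3, 4], [5, 8], [7, 9]].
Insert 6: appended to row 1. P = [[2, 3, 4, 6], [5, 8], [7, 9]].
Insert 1: 1 bumps 2 from row 1; 2 bumps 5 from row 2; 5 bumps 7 from row 3; 7 starts row 4. P = [[1, 3, 4, 6], [2, 8], [5, 9], [7]].

So P = [[1, 3, 4, 6], [2, 8], [5, 9], [7]], Q = [[1, 3, 7, 8], [2, 5], [4, 6], [9]].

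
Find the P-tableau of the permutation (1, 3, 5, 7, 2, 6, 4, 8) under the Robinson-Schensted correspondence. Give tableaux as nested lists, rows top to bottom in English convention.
P = [[1, 2, 4, 6, 8], [3, 5], [7]]

Insert 1: appended to row 1. P = [[1]].
Insert 3: appended to row 1. P = [[1, 3]].
Insert 5: appended to row 1. P = [[1, 3, 5]].
Insert 7: appended to row 1. P = [[1, 3, 5, 7]].
Insert 2: 2 bumps 3 from row 1; 3 starts row 2. P = [[1, 2, 5, 7], [3]].
Insert 6: 6 bumps 7 from row 1; 7 appends to row 2. P = [[1, 2, 5, 6], [3, 7]].
Insert 4: 4 bumps 5 from row 1; 5 bumps 7 from row 2; 7 starts row 3. P = [[1, 2, 4, 6], [3, 5], [7]].
Insert 8: appended to row 1. P = [[1, 2, 4, 6, 8], [3, 5], [7]].

So P = [[1, 2, 4, 6, 8], [3, 5], [7]].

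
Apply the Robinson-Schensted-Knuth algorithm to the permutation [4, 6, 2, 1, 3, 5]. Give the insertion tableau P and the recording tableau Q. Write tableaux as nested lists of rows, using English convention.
P = [[1, 3, 5], [2, 6], [4]], Q = [[1, 2, 6], [3, 5], [4]]

Insert each entry of the permutation into P by Schensted row insertion, recording in Q the position of each new cell.

Insert 4: appended to row 1. P = [[4]].
Insert 6: appended to row 1. P = [[4, 6]].
Insert 2: 2 bumps 4 from row 1; 4 starts row 2. P = [[2, 6], [4]].
Insert 1: 1 bumps 2 from row 1; 2 bumps 4 from row 2; 4 starts row 3. P = [[1, 6], [2], [4]].
Insert 3: 3 bumps 6 from row 1; 6 appends to row 2. P = [[1, 3], [2, 6], [4]].
Insert 5: appended to row 1. P = [[1, 3, 5], [2, 6], [4]].

So P = [[1, 3, 5], [2, 6], [4]], Q = [[1, 2, 6], [3, 5], [4]].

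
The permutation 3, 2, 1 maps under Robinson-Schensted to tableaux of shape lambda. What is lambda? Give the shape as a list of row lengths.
Row-insert each entry into an empty tableau.

After inserting 3: P = [[3]].
After inserting 2: P = [[2], [3]].
After inserting 1: P = [[1], [2], [3]].

The final insertion tableau P = [[1], [2], [3]] has shape [1, 1, 1].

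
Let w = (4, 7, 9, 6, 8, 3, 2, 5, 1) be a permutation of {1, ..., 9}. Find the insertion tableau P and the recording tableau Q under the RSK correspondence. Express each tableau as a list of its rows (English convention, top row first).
Insert each entry of the permutation into P by Schensted row insertion, recording in Q the position of each new cell.

Insert 4: appended to row 1. P = [[4]].
Insert 7: appended to row 1. P = [[4, 7]].
Insert 9: appended to row 1. P = [[4, 7, 9]].
Insert 6: 6 bumps 7 from row 1; 7 starts row 2. P = [[4, 6, 9], [7]].
Insert 8: 8 bumps 9 from row 1; 9 appends to row 2. P = [[4, 6, 8], [7, 9]].
Insert 3: 3 bumps 4 from row 1; 4 bumps 7 from row 2; 7 starts row 3. P = [[3, 6, 8], [4, 9], [7]].
Insert 2: 2 bumps 3 from row 1; 3 bumps 4 from row 2; 4 bumps 7 from row 3; 7 starts row 4. P = [[2, 6, 8], [3, 9], [4], [7]].
Insert 5: 5 bumps 6 from row 1; 6 bumps 9 from row 2; 9 appends to row 3. P = [[2, 5, 8], [3, 6], [4, 9], [7]].
Insert 1: 1 bumps 2 from row 1; 2 bumps 3 from row 2; 3 bumps 4 from row 3; 4 bumps 7 from row 4; 7 starts row 5. P = [[1, 5, 8], [2, 6], [3, 9], [4], [7]].

So P = [[1, 5, 8], [2, 6], [3, 9], [4], [7]], Q = [[1, 2, 3], [4, 5], [6, 8], [7], [9]].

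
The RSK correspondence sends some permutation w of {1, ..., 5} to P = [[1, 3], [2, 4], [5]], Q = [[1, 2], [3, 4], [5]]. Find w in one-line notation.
2 5 1 4 3

Reverse the RSK construction: for i from n down to 1, find the cell of Q containing i, remove the entry at that cell from P, and reverse-bump it up through P; the value ejected from row 1 is w(i).

Step i=5: Q has 5 at row 3, column 1; remove 5 from row 3 of P and reverse-bump: 5 enters row 2 and ejects 4; 4 enters row 1 and ejects 3. So w(5) = 3. P is now [[1, 4], [2, 5]].
Step i=4: Q has 4 at row 2, column 2; remove 5 from row 2 of P and reverse-bump: 5 enters row 1 and ejects 4. So w(4) = 4. P is now [[1, 5], [2]].
Step i=3: Q has 3 at row 2, column 1; remove 2 from row 2 of P and reverse-bump: 2 enters row 1 and ejects 1. So w(3) = 1. P is now [[2, 5]].
Step i=2: Q has 2 at row 1, column 2; remove that cell from P, ejecting 5. So w(2) = 5. P is now [[2]].
Step i=1: Q has 1 at row 1, column 1; remove that cell from P, ejecting 2. So w(1) = 2. P is now [].

So w = 2 5 1 4 3.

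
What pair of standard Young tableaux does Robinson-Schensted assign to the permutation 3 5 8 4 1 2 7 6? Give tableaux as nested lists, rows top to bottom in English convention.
Insert each entry of the permutation into P by Schensted row insertion, recording in Q the position of each new cell.

Insert 3: appended to row 1. P = [[3]].
Insert 5: appended to row 1. P = [[3, 5]].
Insert 8: appended to row 1. P = [[3, 5, 8]].
Insert 4: 4 bumps 5 from row 1; 5 starts row 2. P = [[3, 4, 8], [5]].
Insert 1: 1 bumps 3 from row 1; 3 bumps 5 from row 2; 5 starts row 3. P = [[1, 4, 8], [3], [5]].
Insert 2: 2 bumps 4 from row 1; 4 appends to row 2. P = [[1, 2, 8], [3, 4], [5]].
Insert 7: 7 bumps 8 from row 1; 8 appends to row 2. P = [[1, 2, 7], [3, 4, 8], [5]].
Insert 6: 6 bumps 7 from row 1; 7 bumps 8 from row 2; 8 appends to row 3. P = [[1, 2, 6], [3, 4, 7], [5, 8]].

So P = [[1, 2, 6], [3, 4, 7], [5, 8]], Q = [[1, 2, 3], [4, 6, 7], [5, 8]].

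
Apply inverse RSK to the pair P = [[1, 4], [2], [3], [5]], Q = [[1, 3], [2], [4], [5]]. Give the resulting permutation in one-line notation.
Reverse the RSK construction: for i from n down to 1, find the cell of Q containing i, remove the entry at that cell from P, and reverse-bump it up through P; the value ejected from row 1 is w(i).

Step i=5: Q has 5 at row 4, column 1; remove 5 from row 4 of P and reverse-bump: 5 enters row 3 and ejects 3; 3 enters row 2 and ejects 2; 2 enters row 1 and ejects 1. So w(5) = 1. P is now [[2, 4], [3], [5]].
Step i=4: Q has 4 at row 3, column 1; remove 5 from row 3 of P and reverse-bump: 5 enters row 2 and ejects 3; 3 enters row 1 and ejects 2. So w(4) = 2. P is now [[3, 4], [5]].
Step i=3: Q has 3 at row 1, column 2; remove that cell from P, ejecting 4. So w(3) = 4. P is now [[3], [5]].
Step i=2: Q has 2 at row 2, column 1; remove 5 from row 2 of P and reverse-bump: 5 enters row 1 and ejects 3. So w(2) = 3. P is now [[5]].
Step i=1: Q has 1 at row 1, column 1; remove that cell from P, ejecting 5. So w(1) = 5. P is now [].

So w = 5 3 4 2 1.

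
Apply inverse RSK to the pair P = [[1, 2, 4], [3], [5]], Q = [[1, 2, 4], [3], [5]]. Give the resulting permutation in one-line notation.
Reverse RSK: for i = n, n-1, ..., 1, locate i in Q, remove the corresponding corner cell from P, and reverse-bump its entry up through P; the value ejected from row 1 is w(i).

So w = 1 5 3 4 2.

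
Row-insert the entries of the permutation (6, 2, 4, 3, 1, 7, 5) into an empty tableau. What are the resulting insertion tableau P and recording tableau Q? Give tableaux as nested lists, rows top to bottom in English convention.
Insert each entry of the permutation into P by Schensted row insertion, recording in Q the position of each new cell.

After inserting 6: P = [[6]].
After inserting 2: P = [[2], [6]].
After inserting 4: P = [[2, 4], [6]].
After inserting 3: P = [[2, 3], [4], [6]].
After inserting 1: P = [[1, 3], [2], [4], [6]].
After inserting 7: P = [[1, 3, 7], [2], [4], [6]].
After inserting 5: P = [[1, 3, 5], [2, 7], [4], [6]].

So P = [[1, 3, 5], [2, 7], [4], [6]], Q = [[1, 3, 6], [2, 7], [4], [5]].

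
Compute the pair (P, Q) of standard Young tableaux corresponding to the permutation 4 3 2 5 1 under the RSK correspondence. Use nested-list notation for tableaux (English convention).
P = [[1, 5], [2], [3], [4]], Q = [[1, 4], [2], [3], [5]]

Insert each entry of the permutation into P by Schensted row insertion, recording in Q the position of each new cell.

Insert 4: appended to row 1. P = [[4]].
Insert 3: 3 bumps 4 from row 1; 4 starts row 2. P = [[3], [4]].
Insert 2: 2 bumps 3 from row 1; 3 bumps 4 from row 2; 4 starts row 3. P = [[2], [3], [4]].
Insert 5: appended to row 1. P = [[2, 5], [3], [4]].
Insert 1: 1 bumps 2 from row 1; 2 bumps 3 from row 2; 3 bumps 4 from row 3; 4 starts row 4. P = [[1, 5], [2], [3], [4]].

So P = [[1, 5], [2], [3], [4]], Q = [[1, 4], [2], [3], [5]].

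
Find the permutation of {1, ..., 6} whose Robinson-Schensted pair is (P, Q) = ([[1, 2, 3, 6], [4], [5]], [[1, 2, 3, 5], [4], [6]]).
Reverse the RSK construction: for i from n down to 1, find the cell of Q containing i, remove the entry at that cell from P, and reverse-bump it up through P; the value ejected from row 1 is w(i).

Step i=6: Q has 6 at row 3, column 1; remove 5 from row 3 of P and reverse-bump: 5 enters row 2 and ejects 4; 4 enters row 1 and ejects 3. So w(6) = 3. P is now [[1, 2, 4, 6], [5]].
Step i=5: Q has 5 at row 1, column 4; remove that cell from P, ejecting 6. So w(5) = 6. P is now [[1, 2, 4], [5]].
Step i=4: Q has 4 at row 2, column 1; remove 5 from row 2 of P and reverse-bump: 5 enters row 1 and ejects 4. So w(4) = 4. P is now [[1, 2, 5]].
Step i=3: Q has 3 at row 1, column 3; remove that cell from P, ejecting 5. So w(3) = 5. P is now [[1, 2]].
Step i=2: Q has 2 at row 1, column 2; remove that cell from P, ejecting 2. So w(2) = 2. P is now [[1]].
Step i=1: Q has 1 at row 1, column 1; remove that cell from P, ejecting 1. So w(1) = 1. P is now [].

So w = 1 2 5 4 6 3.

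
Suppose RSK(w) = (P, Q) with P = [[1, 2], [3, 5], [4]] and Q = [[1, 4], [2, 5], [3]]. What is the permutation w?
Reverse the RSK construction: for i from n down to 1, find the cell of Q containing i, remove the entry at that cell from P, and reverse-bump it up through P; the value ejected from row 1 is w(i).

Step i=5: Q has 5 at row 2, column 2; remove 5 from row 2 of P and reverse-bump: 5 enters row 1 and ejects 2. So w(5) = 2. P is now [[1, 5], [3], [4]].
Step i=4: Q has 4 at row 1, column 2; remove that cell from P, ejecting 5. So w(4) = 5. P is now [[1], [3], [4]].
Step i=3: Q has 3 at row 3, column 1; remove 4 from row 3 of P and reverse-bump: 4 enters row 2 and ejects 3; 3 enters row 1 and ejects 1. So w(3) = 1. P is now [[3], [4]].
Step i=2: Q has 2 at row 2, column 1; remove 4 from row 2 of P and reverse-bump: 4 enters row 1 and ejects 3. So w(2) = 3. P is now [[4]].
Step i=1: Q has 1 at row 1, column 1; remove that cell from P, ejecting 4. So w(1) = 4. P is now [].

So w = 4 3 1 5 2.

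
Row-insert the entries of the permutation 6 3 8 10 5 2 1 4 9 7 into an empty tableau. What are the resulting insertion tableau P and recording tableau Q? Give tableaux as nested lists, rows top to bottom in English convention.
P = [[1, 4, 7], [2, 5, 9], [3, 8, 10], [6]], Q = [[1, 3, 4], [2, 5, 9], [6, 8, 10], [7]]

Insert each entry of the permutation into P by Schensted row insertion, recording in Q the position of each new cell.

After inserting 6: P = [[6]].
After inserting 3: P = [[3], [6]].
After inserting 8: P = [[3, 8], [6]].
After inserting 10: P = [[3, 8, 10], [6]].
After inserting 5: P = [[3, 5, 10], [6, 8]].
After inserting 2: P = [[2, 5, 10], [3, 8], [6]].
After inserting 1: P = [[1, 5, 10], [2, 8], [3], [6]].
After inserting 4: P = [[1, 4, 10], [2, 5], [3, 8], [6]].
After inserting 9: P = [[1, 4, 9], [2, 5, 10], [3, 8], [6]].
After inserting 7: P = [[1, 4, 7], [2, 5, 9], [3, 8, 10], [6]].

So P = [[1, 4, 7], [2, 5, 9], [3, 8, 10], [6]], Q = [[1, 3, 4], [2, 5, 9], [6, 8, 10], [7]].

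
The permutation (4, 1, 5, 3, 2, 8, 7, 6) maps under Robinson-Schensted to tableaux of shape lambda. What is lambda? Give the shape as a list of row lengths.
Row-insert each entry into an empty tableau.

After inserting 4: P = [[4]].
After inserting 1: P = [[1], [4]].
After inserting 5: P = [[1, 5], [4]].
After inserting 3: P = [[1, 3], [4, 5]].
After inserting 2: P = [[1, 2], [3, 5], [4]].
After inserting 8: P = [[1, 2, 8], [3, 5], [4]].
After inserting 7: P = [[1, 2, 7], [3, 5, 8], [4]].
After inserting 6: P = [[1, 2, 6], [3, 5, 7], [4, 8]].

The final insertion tableau P = [[1, 2, 6], [3, 5, 7], [4, 8]] has shape [3, 3, 2].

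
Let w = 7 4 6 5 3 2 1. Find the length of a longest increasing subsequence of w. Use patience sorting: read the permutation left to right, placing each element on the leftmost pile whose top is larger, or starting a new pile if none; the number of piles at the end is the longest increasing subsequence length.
7: new pile. tops = [7]
4: onto pile 1 (replacing 7). tops = [4]
6: new pile. tops = [4, 6]
5: onto pile 2 (replacing 6). tops = [4, 5]
3: onto pile 1 (replacing 4). tops = [3, 5]
2: onto pile 1 (replacing 3). tops = [2, 5]
1: onto pile 1 (replacing 2). tops = [1, 5]

2 piles, so the longest increasing subsequence has length 2.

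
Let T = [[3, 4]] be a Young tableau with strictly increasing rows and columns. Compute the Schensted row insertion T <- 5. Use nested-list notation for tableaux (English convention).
[[3, 4, 5]]

5 is larger than every entry of row 1, so it is appended to row 1. The new tableau is [[3, 4, 5]].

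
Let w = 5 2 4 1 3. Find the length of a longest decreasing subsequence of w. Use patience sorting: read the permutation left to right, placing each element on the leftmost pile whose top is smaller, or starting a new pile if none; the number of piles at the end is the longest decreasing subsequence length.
5: new pile. tops = [5]
2: new pile. tops = [5, 2]
4: onto pile 2 (replacing 2). tops = [5, 4]
1: new pile. tops = [5, 4, 1]
3: onto pile 3 (replacing 1). tops = [5, 4, 3]

3 piles, so the longest decreasing subsequence has length 3.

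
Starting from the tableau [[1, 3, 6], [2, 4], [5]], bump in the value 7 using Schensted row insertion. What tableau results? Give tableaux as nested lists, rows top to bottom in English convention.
[[1, 3, 6, 7], [2, 4], [5]]

7 is larger than every entry of row 1, so it is appended to row 1. The new tableau is [[1, 3, 6, 7], [2, 4], [5]].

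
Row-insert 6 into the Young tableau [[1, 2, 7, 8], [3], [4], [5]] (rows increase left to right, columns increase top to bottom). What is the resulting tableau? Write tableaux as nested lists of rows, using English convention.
[[1, 2, 6, 8], [3, 7], [4], [5]]

In row 1, 6 replaces 7 (the leftmost entry greater than 6); 7 is bumped to row 2. 7 is appended to row 2. The new tableau is [[1, 2, 6, 8], [3, 7], [4], [5]].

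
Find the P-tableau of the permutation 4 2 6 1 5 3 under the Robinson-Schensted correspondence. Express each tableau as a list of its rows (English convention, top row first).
P = [[1, 3], [2, 5], [4, 6]]

After inserting 4: P = [[4]].
After inserting 2: P = [[2], [4]].
After inserting 6: P = [[2, 6], [4]].
After inserting 1: P = [[1, 6], [2], [4]].
After inserting 5: P = [[1, 5], [2, 6], [4]].
After inserting 3: P = [[1, 3], [2, 5], [4, 6]].

So P = [[1, 3], [2, 5], [4, 6]].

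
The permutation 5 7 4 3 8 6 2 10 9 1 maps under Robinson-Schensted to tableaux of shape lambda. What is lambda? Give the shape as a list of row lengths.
Row-insert each entry into an empty tableau.

After inserting 5: P = [[5]].
After inserting 7: P = [[5, 7]].
After inserting 4: P = [[4, 7], [5]].
After inserting 3: P = [[3, 7], [4], [5]].
After inserting 8: P = [[3, 7, 8], [4], [5]].
After inserting 6: P = [[3, 6, 8], [4, 7], [5]].
After inserting 2: P = [[2, 6, 8], [3, 7], [4], [5]].
After inserting 10: P = [[2, 6, 8, 10], [3, 7], [4], [5]].
After inserting 9: P = [[2, 6, 8, 9], [3, 7, 10], [4], [5]].
After inserting 1: P = [[1, 6, 8, 9], [2, 7, 10], [3], [4], [5]].

The final insertion tableau P = [[1, 6, 8, 9], [2, 7, 10], [3], [4], [5]] has shape [4, 3, 1, 1, 1].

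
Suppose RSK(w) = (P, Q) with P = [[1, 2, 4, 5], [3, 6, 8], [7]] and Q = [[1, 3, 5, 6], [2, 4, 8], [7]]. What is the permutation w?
3 1 7 2 6 8 4 5

Reverse the RSK construction: for i from n down to 1, find the cell of Q containing i, remove the entry at that cell from P, and reverse-bump it up through P; the value ejected from row 1 is w(i).

Step i=8: Q has 8 at row 2, column 3; remove 8 from row 2 of P and reverse-bump: 8 enters row 1 and ejects 5. So w(8) = 5. P is now [[1, 2, 4, 8], [3, 6], [7]].
Step i=7: Q has 7 at row 3, column 1; remove 7 from row 3 of P and reverse-bump: 7 enters row 2 and ejects 6; 6 enters row 1 and ejects 4. So w(7) = 4. P is now [[1, 2, 6, 8], [3, 7]].
Step i=6: Q has 6 at row 1, column 4; remove that cell from P, ejecting 8. So w(6) = 8. P is now [[1, 2, 6], [3, 7]].
Step i=5: Q has 5 at row 1, column 3; remove that cell from P, ejecting 6. So w(5) = 6. P is now [[1, 2], [3, 7]].
Step i=4: Q has 4 at row 2, column 2; remove 7 from row 2 of P and reverse-bump: 7 enters row 1 and ejects 2. So w(4) = 2. P is now [[1, 7], [3]].
Step i=3: Q has 3 at row 1, column 2; remove that cell from P, ejecting 7. So w(3) = 7. P is now [[1], [3]].
Step i=2: Q has 2 at row 2, column 1; remove 3 from row 2 of P and reverse-bump: 3 enters row 1 and ejects 1. So w(2) = 1. P is now [[3]].
Step i=1: Q has 1 at row 1, column 1; remove that cell from P, ejecting 3. So w(1) = 3. P is now [].

So w = 3 1 7 2 6 8 4 5.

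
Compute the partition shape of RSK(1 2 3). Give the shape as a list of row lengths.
[3]

RSK row insertion gives P = [[1, 2, 3]], which has shape [3].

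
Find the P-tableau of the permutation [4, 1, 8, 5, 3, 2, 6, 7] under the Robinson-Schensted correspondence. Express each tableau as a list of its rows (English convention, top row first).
Insert 4: appended to row 1. P = [[4]].
Insert 1: 1 bumps 4 from row 1; 4 starts row 2. P = [[1], [4]].
Insert 8: appended to row 1. P = [[1, 8], [4]].
Insert 5: 5 bumps 8 from row 1; 8 appends to row 2. P = [[1, 5], [4, 8]].
Insert 3: 3 bumps 5 from row 1; 5 bumps 8 from row 2; 8 starts row 3. P = [[1, 3], [4, 5], [8]].
Insert 2: 2 bumps 3 from row 1; 3 bumps 4 from row 2; 4 bumps 8 from row 3; 8 starts row 4. P = [[1, 2], [3, 5], [4], [8]].
Insert 6: appended to row 1. P = [[1, 2, 6], [3, 5], [4], [8]].
Insert 7: appended to row 1. P = [[1, 2, 6, 7], [3, 5], [4], [8]].

So P = [[1, 2, 6, 7], [3, 5], [4], [8]].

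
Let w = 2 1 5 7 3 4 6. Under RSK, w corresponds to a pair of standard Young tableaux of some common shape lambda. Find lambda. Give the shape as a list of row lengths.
Row-insert each entry into an empty tableau.

After inserting 2: P = [[2]].
After inserting 1: P = [[1], [2]].
After inserting 5: P = [[1, 5], [2]].
After inserting 7: P = [[1, 5, 7], [2]].
After inserting 3: P = [[1, 3, 7], [2, 5]].
After inserting 4: P = [[1, 3, 4], [2, 5, 7]].
After inserting 6: P = [[1, 3, 4, 6], [2, 5, 7]].

The final insertion tableau P = [[1, 3, 4, 6], [2, 5, 7]] has shape [4, 3].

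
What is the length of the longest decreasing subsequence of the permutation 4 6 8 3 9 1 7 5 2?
4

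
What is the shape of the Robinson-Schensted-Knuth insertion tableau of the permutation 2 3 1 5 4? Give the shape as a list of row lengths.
Row-insert each entry into an empty tableau.

After inserting 2: P = [[2]].
After inserting 3: P = [[2, 3]].
After inserting 1: P = [[1, 3], [2]].
After inserting 5: P = [[1, 3, 5], [2]].
After inserting 4: P = [[1, 3, 4], [2, 5]].

The final insertion tableau P = [[1, 3, 4], [2, 5]] has shape [3, 2].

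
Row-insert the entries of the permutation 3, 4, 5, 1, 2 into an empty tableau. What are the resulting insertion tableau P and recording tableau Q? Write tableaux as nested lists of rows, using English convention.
Insert each entry of the permutation into P by Schensted row insertion, recording in Q the position of each new cell.

Insert 3: appended to row 1. P = [[3]], Q = [[1]].
Insert 4: appended to row 1. P = [[3, 4]], Q = [[1, 2]].
Insert 5: appended to row 1. P = [[3, 4, 5]], Q = [[1, 2, 3]].
Insert 1: 1 bumps 3 from row 1; 3 starts row 2. P = [[1, 4, 5], [3]], Q = [[1, 2, 3], [4]].
Insert 2: 2 bumps 4 from row 1; 4 appends to row 2. P = [[1, 2, 5], [3, 4]], Q = [[1, 2, 3], [4, 5]].

So P = [[1, 2, 5], [3, 4]], Q = [[1, 2, 3], [4, 5]].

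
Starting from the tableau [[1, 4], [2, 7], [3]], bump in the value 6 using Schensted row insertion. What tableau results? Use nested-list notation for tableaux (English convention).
[[1, 4, 6], [2, 7], [3]]

6 is larger than every entry of row 1, so it is appended to row 1. The new tableau is [[1, 4, 6], [2, 7], [3]].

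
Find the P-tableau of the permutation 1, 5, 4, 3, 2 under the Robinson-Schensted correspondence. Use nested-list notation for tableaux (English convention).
P = [[1, 2], [3], [4], [5]]

Insert 1: appended to row 1. P = [[1]].
Insert 5: appended to row 1. P = [[1, 5]].
Insert 4: 4 bumps 5 from row 1; 5 starts row 2. P = [[1, 4], [5]].
Insert 3: 3 bumps 4 from row 1; 4 bumps 5 from row 2; 5 starts row 3. P = [[1, 3], [4], [5]].
Insert 2: 2 bumps 3 from row 1; 3 bumps 4 from row 2; 4 bumps 5 from row 3; 5 starts row 4. P = [[1, 2], [3], [4], [5]].

So P = [[1, 2], [3], [4], [5]].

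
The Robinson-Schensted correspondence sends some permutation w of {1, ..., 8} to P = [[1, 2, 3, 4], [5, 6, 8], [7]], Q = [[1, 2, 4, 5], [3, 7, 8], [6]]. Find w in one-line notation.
Reverse RSK: for i = n, n-1, ..., 1, locate i in Q, remove the corresponding corner cell from P, and reverse-bump its entry up through P; the value ejected from row 1 is w(i).

So w = 1 7 5 6 8 2 3 4.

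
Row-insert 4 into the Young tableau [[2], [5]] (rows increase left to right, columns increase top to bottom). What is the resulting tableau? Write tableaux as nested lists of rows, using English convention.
4 is larger than every entry of row 1, so it is appended to row 1. The new tableau is [[2, 4], [5]].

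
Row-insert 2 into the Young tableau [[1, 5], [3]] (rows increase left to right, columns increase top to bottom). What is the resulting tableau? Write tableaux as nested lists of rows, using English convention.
In row 1, 2 replaces 5 (the leftmost entry greater than 2); 5 is bumped to row 2. 5 is appended to row 2. The new tableau is [[1, 2], [3, 5]].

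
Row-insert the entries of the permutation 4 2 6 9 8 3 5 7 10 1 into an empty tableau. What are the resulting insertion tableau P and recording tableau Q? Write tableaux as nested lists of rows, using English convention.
P = [[1, 3, 5, 7, 10], [2, 6, 8], [4], [9]], Q = [[1, 3, 4, 8, 9], [2, 5, 7], [6], [10]]

Insert each entry of the permutation into P by Schensted row insertion, recording in Q the position of each new cell.

After inserting 4: P = [[4]].
After inserting 2: P = [[2], [4]].
After inserting 6: P = [[2, 6], [4]].
After inserting 9: P = [[2, 6, 9], [4]].
After inserting 8: P = [[2, 6, 8], [4, 9]].
After inserting 3: P = [[2, 3, 8], [4, 6], [9]].
After inserting 5: P = [[2, 3, 5], [4, 6, 8], [9]].
After inserting 7: P = [[2, 3, 5, 7], [4, 6, 8], [9]].
After inserting 10: P = [[2, 3, 5, 7, 10], [4, 6, 8], [9]].
After inserting 1: P = [[1, 3, 5, 7, 10], [2, 6, 8], [4], [9]].

So P = [[1, 3, 5, 7, 10], [2, 6, 8], [4], [9]], Q = [[1, 3, 4, 8, 9], [2, 5, 7], [6], [10]].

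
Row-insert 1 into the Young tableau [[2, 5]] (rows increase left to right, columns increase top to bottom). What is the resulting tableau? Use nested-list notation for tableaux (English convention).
In row 1, 1 replaces 2 (the leftmost entry greater than 1); 2 is bumped to row 2. 2 starts a new row 2. The new tableau is [[1, 5], [2]].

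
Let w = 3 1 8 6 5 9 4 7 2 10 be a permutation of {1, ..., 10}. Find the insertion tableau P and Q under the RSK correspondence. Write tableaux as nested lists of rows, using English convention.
Insert each entry of the permutation into P by Schensted row insertion, recording in Q the position of each new cell.

Insert 3: appended to row 1. P = [[3]].
Insert 1: 1 bumps 3 from row 1; 3 starts row 2. P = [[1], [3]].
Insert 8: appended to row 1. P = [[1, 8], [3]].
Insert 6: 6 bumps 8 from row 1; 8 appends to row 2. P = [[1, 6], [3, 8]].
Insert 5: 5 bumps 6 from row 1; 6 bumps 8 from row 2; 8 starts row 3. P = [[1, 5], [3, 6], [8]].
Insert 9: appended to row 1. P = [[1, 5, 9], [3, 6], [8]].
Insert 4: 4 bumps 5 from row 1; 5 bumps 6 from row 2; 6 bumps 8 from row 3; 8 starts row 4. P = [[1, 4, 9], [3, 5], [6], [8]].
Insert 7: 7 bumps 9 from row 1; 9 appends to row 2. P = [[1, 4, 7], [3, 5, 9], [6], [8]].
Insert 2: 2 bumps 4 from row 1; 4 bumps 5 from row 2; 5 bumps 6 from row 3; 6 bumps 8 from row 4; 8 starts row 5. P = [[1, 2, 7], [3, 4, 9], [5], [6], [8]].
Insert 10: appended to row 1. P = [[1, 2, 7, 10], [3, 4, 9], [5], [6], [8]].

So P = [[1, 2, 7, 10], [3, 4, 9], [5], [6], [8]], Q = [[1, 3, 6, 10], [2, 4, 8], [5], [7], [9]].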